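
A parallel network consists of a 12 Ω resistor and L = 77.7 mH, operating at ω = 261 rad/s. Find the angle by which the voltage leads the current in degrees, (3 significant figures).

X_L = ωL = 20.3 Ω
Parallel: admittances add. Y = 1/R + 1/(jωL)
Y = (0.0833 − j0.0493) S
|Y| = 0.0968 S → |Z| = 1/|Y| = 10.3 Ω, ∠Z = −∠Y = 30.6°

30.6°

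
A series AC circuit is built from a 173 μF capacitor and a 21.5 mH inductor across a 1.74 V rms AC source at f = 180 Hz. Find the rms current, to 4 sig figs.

90.60 mA

ω = 2πf = 1131 rad/s
X_L = ωL = 24.32 Ω
X_C = 1/(ωC) = 5.111 Ω
Net reactance X = X_L − X_C = 19.20 Ω
Z = j19.20 Ω
|Z| = √(0² + 19.20²) = 19.20 Ω
I = V/|Z| = 1.74/19.20 = 90.60 mA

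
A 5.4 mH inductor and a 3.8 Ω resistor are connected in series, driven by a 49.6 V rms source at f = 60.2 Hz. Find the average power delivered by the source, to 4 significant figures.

502.3 W

ω = 2πf = 378.2 rad/s
X_L = ωL = 2.043 Ω
Z = 3.800 + j2.043 Ω
|Z| = √(3.800² + 2.043²) = 4.314 Ω
∠Z = arctan(2.043/3.800) = 28.26°
I = V/|Z| = 11.50 A
P = VI cos φ = 49.6 × 11.50 × cos(28.26°) = 502.3 W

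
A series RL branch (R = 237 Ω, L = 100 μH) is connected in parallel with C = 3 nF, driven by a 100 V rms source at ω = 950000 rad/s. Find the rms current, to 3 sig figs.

389 mA

X_L = ωL = 95.0 Ω
X_C = 1/(ωC) = 351 Ω
Branch 1 (R+jX_L): Z₁ = 237 + j95.0 Ω, |Z₁| = 255 Ω
Branch 2 (−jX_C): Z₂ = −j351 Ω
Parallel: Z = Z₁Z₂/(Z₁+Z₂), |Z| = 257 Ω, ∠Z = -21.0°
I = V/|Z| = 100/257 = 389 mA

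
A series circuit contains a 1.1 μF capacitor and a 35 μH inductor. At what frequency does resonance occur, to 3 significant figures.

ω₀ = 1/√(LC) = 1/√(3.5e-05 × 1.1e-06) = 161200 rad/s
f₀ = ω₀/(2π) = 25.7 kHz

25.7 kHz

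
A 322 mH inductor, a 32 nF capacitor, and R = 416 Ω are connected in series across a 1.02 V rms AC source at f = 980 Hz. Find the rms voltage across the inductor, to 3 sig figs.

0.648 V

ω = 2πf = 6158 rad/s
X_L = ωL = 1980 Ω
X_C = 1/(ωC) = 5080 Ω
Net reactance X = X_L − X_C = -3090 Ω
Z = 416 − j3090 Ω
|Z| = √(416² + 3090²) = 3120 Ω
I = V/|Z| = 327 μA
V_L = I·|Z_L| = 0.000327 × 1980 = 0.648 V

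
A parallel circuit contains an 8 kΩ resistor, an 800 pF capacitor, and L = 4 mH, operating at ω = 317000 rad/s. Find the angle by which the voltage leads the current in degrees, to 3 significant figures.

76.9°

X_L = ωL = 1270 Ω
X_C = 1/(ωC) = 3940 Ω
Parallel: admittances add. Y = 1/R + 1/(jωL) + jωC
Y = (0.000125 − j0.000535) S
|Y| = 0.000549 S → |Z| = 1/|Y| = 1820 Ω, ∠Z = −∠Y = 76.9°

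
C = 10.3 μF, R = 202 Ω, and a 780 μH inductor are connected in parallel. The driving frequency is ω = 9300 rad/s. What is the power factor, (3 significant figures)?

0.117

X_L = ωL = 7.25 Ω
X_C = 1/(ωC) = 10.4 Ω
Parallel: admittances add. Y = 1/R + 1/(jωL) + jωC
Y = (0.00495 − j0.0421) S
|Y| = 0.0424 S → |Z| = 1/|Y| = 23.6 Ω, ∠Z = −∠Y = 83.3°
cos φ = cos(83.3°) = 0.117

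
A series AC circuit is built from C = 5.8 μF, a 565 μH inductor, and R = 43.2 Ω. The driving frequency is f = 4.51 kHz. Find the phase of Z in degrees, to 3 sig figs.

12.9°

ω = 2πf = 28340 rad/s
X_L = ωL = 16.0 Ω
X_C = 1/(ωC) = 6.08 Ω
Net reactance X = X_L − X_C = 9.93 Ω
Z = 43.2 + j9.93 Ω
|Z| = √(43.2² + 9.93²) = 44.3 Ω
∠Z = arctan(9.93/43.2) = 12.9°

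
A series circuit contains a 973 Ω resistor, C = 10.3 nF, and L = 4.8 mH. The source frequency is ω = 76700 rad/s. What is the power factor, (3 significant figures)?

X_L = ωL = 368 Ω
X_C = 1/(ωC) = 1270 Ω
Net reactance X = X_L − X_C = -898 Ω
Z = 973 − j898 Ω
|Z| = √(973² + 898²) = 1320 Ω
∠Z = arctan(-898/973) = -42.7°
cos φ = cos(-42.7°) = 0.735

0.735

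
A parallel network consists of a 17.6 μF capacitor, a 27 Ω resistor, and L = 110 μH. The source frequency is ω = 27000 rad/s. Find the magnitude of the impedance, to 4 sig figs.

6.975 Ω

X_L = ωL = 2.970 Ω
X_C = 1/(ωC) = 2.104 Ω
Parallel: admittances add. Y = 1/R + 1/(jωL) + jωC
Y = (0.03704 + j0.1385) S
|Y| = 0.1434 S → |Z| = 1/|Y| = 6.975 Ω, ∠Z = −∠Y = -75.03°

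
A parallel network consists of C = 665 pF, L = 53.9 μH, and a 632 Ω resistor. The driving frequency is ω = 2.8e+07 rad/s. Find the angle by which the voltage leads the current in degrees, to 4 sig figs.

X_L = ωL = 1509 Ω
X_C = 1/(ωC) = 53.71 Ω
Parallel: admittances add. Y = 1/R + 1/(jωL) + jωC
Y = (0.001582 + j0.01796) S
|Y| = 0.01803 S → |Z| = 1/|Y| = 55.47 Ω, ∠Z = −∠Y = -84.96°

-84.96°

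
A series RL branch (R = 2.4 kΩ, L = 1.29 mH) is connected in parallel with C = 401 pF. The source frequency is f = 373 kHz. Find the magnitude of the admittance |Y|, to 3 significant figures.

ω = 2πf = 2.344e+06 rad/s
X_L = ωL = 3020 Ω
X_C = 1/(ωC) = 1060 Ω
Branch 1 (R+jX_L): Z₁ = 2400 + j3020 Ω, |Z₁| = 3860 Ω
Branch 2 (−jX_C): Z₂ = −j1060 Ω
Parallel: Z = Z₁Z₂/(Z₁+Z₂), |Z| = 1330 Ω, ∠Z = -77.7°
|Y| = 1/|Z| = 754 μS

754 μS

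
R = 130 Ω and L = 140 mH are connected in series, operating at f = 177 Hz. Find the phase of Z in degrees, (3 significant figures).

50.1°

ω = 2πf = 1112 rad/s
X_L = ωL = 156 Ω
Z = 130 + j156 Ω
|Z| = √(130² + 156²) = 203 Ω
∠Z = arctan(156/130) = 50.1°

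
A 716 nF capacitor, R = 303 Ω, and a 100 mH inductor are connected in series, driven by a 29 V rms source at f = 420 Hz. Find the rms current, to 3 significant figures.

ω = 2πf = 2639 rad/s
X_L = ωL = 264 Ω
X_C = 1/(ωC) = 529 Ω
Net reactance X = X_L − X_C = -265 Ω
Z = 303 − j265 Ω
|Z| = √(303² + 265²) = 403 Ω
I = V/|Z| = 29/403 = 72.0 mA

72.0 mA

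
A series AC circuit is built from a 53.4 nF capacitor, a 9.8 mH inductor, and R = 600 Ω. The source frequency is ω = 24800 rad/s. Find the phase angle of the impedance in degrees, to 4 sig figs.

-40.48°

X_L = ωL = 243.0 Ω
X_C = 1/(ωC) = 755.1 Ω
Net reactance X = X_L − X_C = -512.1 Ω
Z = 600.0 − j512.1 Ω
|Z| = √(600.0² + 512.1²) = 788.8 Ω
∠Z = arctan(-512.1/600.0) = -40.48°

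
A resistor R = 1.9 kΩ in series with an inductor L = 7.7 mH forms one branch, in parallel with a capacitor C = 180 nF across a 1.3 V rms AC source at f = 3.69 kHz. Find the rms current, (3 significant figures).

ω = 2πf = 23180 rad/s
X_L = ωL = 179 Ω
X_C = 1/(ωC) = 240 Ω
Branch 1 (R+jX_L): Z₁ = 1900 + j179 Ω, |Z₁| = 1910 Ω
Branch 2 (−jX_C): Z₂ = −j240 Ω
Parallel: Z = Z₁Z₂/(Z₁+Z₂), |Z| = 241 Ω, ∠Z = -82.8°
I = V/|Z| = 1.3/241 = 5.40 mA

5.40 mA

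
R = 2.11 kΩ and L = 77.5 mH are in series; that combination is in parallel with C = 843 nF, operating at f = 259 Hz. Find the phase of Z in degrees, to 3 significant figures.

-70.6°

ω = 2πf = 1627 rad/s
X_L = ωL = 126 Ω
X_C = 1/(ωC) = 729 Ω
Branch 1 (R+jX_L): Z₁ = 2110 + j126 Ω, |Z₁| = 2110 Ω
Branch 2 (−jX_C): Z₂ = −j729 Ω
Parallel: Z = Z₁Z₂/(Z₁+Z₂), |Z| = 702 Ω, ∠Z = -70.6°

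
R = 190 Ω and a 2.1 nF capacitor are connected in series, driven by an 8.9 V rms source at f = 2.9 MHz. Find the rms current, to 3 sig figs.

ω = 2πf = 1.822e+07 rad/s
X_C = 1/(ωC) = 26.1 Ω
Z = 190 − j26.1 Ω
|Z| = √(190² + 26.1²) = 192 Ω
I = V/|Z| = 8.9/192 = 46.4 mA

46.4 mA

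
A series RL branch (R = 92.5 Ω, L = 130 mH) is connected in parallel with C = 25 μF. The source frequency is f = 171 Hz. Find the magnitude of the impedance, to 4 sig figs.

ω = 2πf = 1074 rad/s
X_L = ωL = 139.7 Ω
X_C = 1/(ωC) = 37.23 Ω
Branch 1 (R+jX_L): Z₁ = 92.50 + j139.7 Ω, |Z₁| = 167.5 Ω
Branch 2 (−jX_C): Z₂ = −j37.23 Ω
Parallel: Z = Z₁Z₂/(Z₁+Z₂), |Z| = 45.19 Ω, ∠Z = -81.44°

45.19 Ω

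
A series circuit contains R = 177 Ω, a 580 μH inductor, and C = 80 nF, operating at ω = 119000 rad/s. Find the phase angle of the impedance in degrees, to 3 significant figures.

X_L = ωL = 69.0 Ω
X_C = 1/(ωC) = 105 Ω
Net reactance X = X_L − X_C = -36.0 Ω
Z = 177 − j36.0 Ω
|Z| = √(177² + 36.0²) = 181 Ω
∠Z = arctan(-36.0/177) = -11.5°

-11.5°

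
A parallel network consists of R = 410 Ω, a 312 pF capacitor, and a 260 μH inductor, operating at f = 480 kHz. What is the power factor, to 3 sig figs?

0.991

ω = 2πf = 3.016e+06 rad/s
X_L = ωL = 784 Ω
X_C = 1/(ωC) = 1060 Ω
Parallel: admittances add. Y = 1/R + 1/(jωL) + jωC
Y = (0.00244 − j0.000334) S
|Y| = 0.00246 S → |Z| = 1/|Y| = 406 Ω, ∠Z = −∠Y = 7.80°
cos φ = cos(7.80°) = 0.991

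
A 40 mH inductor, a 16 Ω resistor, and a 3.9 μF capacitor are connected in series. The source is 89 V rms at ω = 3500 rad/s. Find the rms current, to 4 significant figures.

1.297 A

X_L = ωL = 140.0 Ω
X_C = 1/(ωC) = 73.26 Ω
Net reactance X = X_L − X_C = 66.74 Ω
Z = 16.00 + j66.74 Ω
|Z| = √(16.00² + 66.74²) = 68.63 Ω
I = V/|Z| = 89/68.63 = 1.297 A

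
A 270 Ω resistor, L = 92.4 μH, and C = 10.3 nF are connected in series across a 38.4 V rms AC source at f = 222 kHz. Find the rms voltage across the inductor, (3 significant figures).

17.9 V

ω = 2πf = 1.395e+06 rad/s
X_L = ωL = 129 Ω
X_C = 1/(ωC) = 69.6 Ω
Net reactance X = X_L − X_C = 59.3 Ω
Z = 270 + j59.3 Ω
|Z| = √(270² + 59.3²) = 276 Ω
I = V/|Z| = 139 mA
V_L = I·|Z_L| = 0.139 × 129 = 17.9 V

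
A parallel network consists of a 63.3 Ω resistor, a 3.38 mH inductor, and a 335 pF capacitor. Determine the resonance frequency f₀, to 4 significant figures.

ω₀ = 1/√(LC) = 1/√(0.00338 × 3.35e-10) = 939800 rad/s
f₀ = ω₀/(2π) = 149.6 kHz

149.6 kHz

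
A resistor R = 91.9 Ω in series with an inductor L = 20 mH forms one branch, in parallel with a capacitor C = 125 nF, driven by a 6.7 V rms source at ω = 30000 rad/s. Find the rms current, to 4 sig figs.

X_L = ωL = 600.0 Ω
X_C = 1/(ωC) = 266.7 Ω
Branch 1 (R+jX_L): Z₁ = 91.90 + j600.0 Ω, |Z₁| = 607.0 Ω
Branch 2 (−jX_C): Z₂ = −j266.7 Ω
Parallel: Z = Z₁Z₂/(Z₁+Z₂), |Z| = 468.1 Ω, ∠Z = -83.29°
I = V/|Z| = 6.7/468.1 = 14.31 mA

14.31 mA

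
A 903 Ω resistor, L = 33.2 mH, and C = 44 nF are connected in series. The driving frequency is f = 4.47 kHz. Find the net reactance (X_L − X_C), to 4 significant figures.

ω = 2πf = 28090 rad/s
X_L = ωL = 932.4 Ω
X_C = 1/(ωC) = 809.2 Ω
X = 932.4 − 809.2 = 123.2 Ω

123.2 Ω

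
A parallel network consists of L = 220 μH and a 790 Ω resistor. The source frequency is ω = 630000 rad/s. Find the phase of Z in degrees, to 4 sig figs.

80.05°

X_L = ωL = 138.6 Ω
Parallel: admittances add. Y = 1/R + 1/(jωL)
Y = (0.001266 − j0.007215) S
|Y| = 0.007325 S → |Z| = 1/|Y| = 136.5 Ω, ∠Z = −∠Y = 80.05°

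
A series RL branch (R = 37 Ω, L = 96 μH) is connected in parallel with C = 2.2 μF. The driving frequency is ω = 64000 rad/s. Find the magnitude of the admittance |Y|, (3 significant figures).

139 mS

X_L = ωL = 6.14 Ω
X_C = 1/(ωC) = 7.10 Ω
Branch 1 (R+jX_L): Z₁ = 37.0 + j6.14 Ω, |Z₁| = 37.5 Ω
Branch 2 (−jX_C): Z₂ = −j7.10 Ω
Parallel: Z = Z₁Z₂/(Z₁+Z₂), |Z| = 7.20 Ω, ∠Z = -79.1°
|Y| = 1/|Z| = 139 mS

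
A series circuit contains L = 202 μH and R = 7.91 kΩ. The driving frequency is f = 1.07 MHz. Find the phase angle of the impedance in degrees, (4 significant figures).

ω = 2πf = 6.723e+06 rad/s
X_L = ωL = 1358 Ω
Z = 7910 + j1358 Ω
|Z| = √(7910² + 1358²) = 8026 Ω
∠Z = arctan(1358/7910) = 9.742°

9.742°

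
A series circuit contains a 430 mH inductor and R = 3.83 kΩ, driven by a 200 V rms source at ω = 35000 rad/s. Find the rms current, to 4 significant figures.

12.88 mA

X_L = ωL = 15050 Ω
Z = 3830 + j15050 Ω
|Z| = √(3830² + 15050²) = 15530 Ω
I = V/|Z| = 200/15530 = 12.88 mA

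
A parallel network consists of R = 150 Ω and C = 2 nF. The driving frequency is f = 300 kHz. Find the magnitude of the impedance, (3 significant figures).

131 Ω

ω = 2πf = 1.885e+06 rad/s
X_C = 1/(ωC) = 265 Ω
Parallel: admittances add. Y = 1/R + jωC
Y = (0.00667 + j0.00377) S
|Y| = 0.00766 S → |Z| = 1/|Y| = 131 Ω, ∠Z = −∠Y = -29.5°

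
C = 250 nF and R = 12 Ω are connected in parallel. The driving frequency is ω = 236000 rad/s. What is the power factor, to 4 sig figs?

0.8162

X_C = 1/(ωC) = 16.95 Ω
Parallel: admittances add. Y = 1/R + jωC
Y = (0.08333 + j0.05900) S
|Y| = 0.1021 S → |Z| = 1/|Y| = 9.794 Ω, ∠Z = −∠Y = -35.30°
cos φ = cos(-35.30°) = 0.8162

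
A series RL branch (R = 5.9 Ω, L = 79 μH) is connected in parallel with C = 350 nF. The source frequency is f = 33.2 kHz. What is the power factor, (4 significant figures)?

0.7077

ω = 2πf = 208600 rad/s
X_L = ωL = 16.48 Ω
X_C = 1/(ωC) = 13.70 Ω
Branch 1 (R+jX_L): Z₁ = 5.900 + j16.48 Ω, |Z₁| = 17.50 Ω
Branch 2 (−jX_C): Z₂ = −j13.70 Ω
Parallel: Z = Z₁Z₂/(Z₁+Z₂), |Z| = 36.75 Ω, ∠Z = -44.95°
cos φ = cos(-44.95°) = 0.7077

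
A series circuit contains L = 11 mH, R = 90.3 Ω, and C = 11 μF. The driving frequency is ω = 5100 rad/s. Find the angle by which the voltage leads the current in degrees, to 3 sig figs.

X_L = ωL = 56.1 Ω
X_C = 1/(ωC) = 17.8 Ω
Net reactance X = X_L − X_C = 38.3 Ω
Z = 90.3 + j38.3 Ω
|Z| = √(90.3² + 38.3²) = 98.1 Ω
∠Z = arctan(38.3/90.3) = 23.0°

23.0°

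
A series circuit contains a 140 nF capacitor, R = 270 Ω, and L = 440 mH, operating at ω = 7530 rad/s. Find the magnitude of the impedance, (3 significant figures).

X_L = ωL = 3310 Ω
X_C = 1/(ωC) = 949 Ω
Net reactance X = X_L − X_C = 2360 Ω
Z = 270 + j2360 Ω
|Z| = √(270² + 2360²) = 2380 Ω

2380 Ω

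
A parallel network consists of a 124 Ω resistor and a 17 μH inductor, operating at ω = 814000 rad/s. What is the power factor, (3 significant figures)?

0.111

X_L = ωL = 13.8 Ω
Parallel: admittances add. Y = 1/R + 1/(jωL)
Y = (0.00806 − j0.0723) S
|Y| = 0.0727 S → |Z| = 1/|Y| = 13.8 Ω, ∠Z = −∠Y = 83.6°
cos φ = cos(83.6°) = 0.111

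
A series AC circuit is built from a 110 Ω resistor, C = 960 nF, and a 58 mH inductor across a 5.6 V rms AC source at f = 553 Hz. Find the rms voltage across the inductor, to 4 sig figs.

ω = 2πf = 3475 rad/s
X_L = ωL = 201.5 Ω
X_C = 1/(ωC) = 299.8 Ω
Net reactance X = X_L − X_C = -98.27 Ω
Z = 110.0 − j98.27 Ω
|Z| = √(110.0² + 98.27²) = 147.5 Ω
I = V/|Z| = 37.97 mA
V_L = I·|Z_L| = 0.03797 × 201.5 = 7.651 V

7.651 V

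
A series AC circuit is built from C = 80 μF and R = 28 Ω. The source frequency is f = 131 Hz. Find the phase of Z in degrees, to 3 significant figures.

-28.5°

ω = 2πf = 823.1 rad/s
X_C = 1/(ωC) = 15.2 Ω
Z = 28.0 − j15.2 Ω
|Z| = √(28.0² + 15.2²) = 31.9 Ω
∠Z = arctan(-15.2/28.0) = -28.5°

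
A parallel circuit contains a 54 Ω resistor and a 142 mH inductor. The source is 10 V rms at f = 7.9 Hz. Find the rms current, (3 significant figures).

ω = 2πf = 49.64 rad/s
X_L = ωL = 7.05 Ω
Parallel: admittances add. Y = 1/R + 1/(jωL)
Y = (0.0185 − j0.142) S
|Y| = 0.143 S → |Z| = 1/|Y| = 6.99 Ω, ∠Z = −∠Y = 82.6°
I = V/|Z| = 10/6.99 = 1.43 A

1.43 A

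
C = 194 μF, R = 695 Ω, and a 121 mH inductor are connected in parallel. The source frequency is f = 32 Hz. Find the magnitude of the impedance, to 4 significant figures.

ω = 2πf = 201.1 rad/s
X_L = ωL = 24.33 Ω
X_C = 1/(ωC) = 25.64 Ω
Parallel: admittances add. Y = 1/R + 1/(jωL) + jωC
Y = (0.001439 − j0.002098) S
|Y| = 0.002544 S → |Z| = 1/|Y| = 393.1 Ω, ∠Z = −∠Y = 55.56°

393.1 Ω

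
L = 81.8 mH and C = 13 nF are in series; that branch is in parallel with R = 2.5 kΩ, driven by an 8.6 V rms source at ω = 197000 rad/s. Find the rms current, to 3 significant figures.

3.48 mA

X_L = ωL = 16100 Ω
X_C = 1/(ωC) = 390 Ω
Branch 1: Z₁ = R = 2500 Ω
Branch 2 (series LC): Z₂ = j(X_L − X_C) = j15700 Ω
Parallel: Z = Z₁Z₂/(Z₁+Z₂), |Z| = 2470 Ω, ∠Z = 9.03°
I = V/|Z| = 8.6/2470 = 3.48 mA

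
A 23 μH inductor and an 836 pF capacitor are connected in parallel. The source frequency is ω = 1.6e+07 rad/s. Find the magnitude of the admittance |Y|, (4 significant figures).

10.66 mS

X_L = ωL = 368.0 Ω
X_C = 1/(ωC) = 74.76 Ω
Parallel: admittances add. Y = 1/(jωL) + jωC
Y = (0 + j0.01066) S
|Y| = 0.01066 S → |Z| = 1/|Y| = 93.82 Ω, ∠Z = −∠Y = -90.00°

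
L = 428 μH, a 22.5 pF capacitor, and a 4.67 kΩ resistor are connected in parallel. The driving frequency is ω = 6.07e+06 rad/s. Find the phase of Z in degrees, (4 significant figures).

49.23°

X_L = ωL = 2598 Ω
X_C = 1/(ωC) = 7322 Ω
Parallel: admittances add. Y = 1/R + 1/(jωL) + jωC
Y = (0.0002141 − j0.0002483) S
|Y| = 0.0003279 S → |Z| = 1/|Y| = 3050 Ω, ∠Z = −∠Y = 49.23°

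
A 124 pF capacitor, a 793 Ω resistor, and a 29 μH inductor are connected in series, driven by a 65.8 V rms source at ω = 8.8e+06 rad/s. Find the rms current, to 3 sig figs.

X_L = ωL = 255 Ω
X_C = 1/(ωC) = 916 Ω
Net reactance X = X_L − X_C = -661 Ω
Z = 793 − j661 Ω
|Z| = √(793² + 661²) = 1030 Ω
I = V/|Z| = 65.8/1030 = 63.7 mA

63.7 mA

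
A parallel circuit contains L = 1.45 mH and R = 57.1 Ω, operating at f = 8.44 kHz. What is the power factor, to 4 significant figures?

0.8028

ω = 2πf = 53030 rad/s
X_L = ωL = 76.89 Ω
Parallel: admittances add. Y = 1/R + 1/(jωL)
Y = (0.01751 − j0.01300) S
|Y| = 0.02181 S → |Z| = 1/|Y| = 45.84 Ω, ∠Z = −∠Y = 36.60°
cos φ = cos(36.60°) = 0.8028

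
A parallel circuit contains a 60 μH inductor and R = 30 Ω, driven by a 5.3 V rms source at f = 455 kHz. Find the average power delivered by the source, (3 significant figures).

ω = 2πf = 2.859e+06 rad/s
X_L = ωL = 172 Ω
Parallel: admittances add. Y = 1/R + 1/(jωL)
Y = (0.0333 − j0.00583) S
|Y| = 0.0338 S → |Z| = 1/|Y| = 29.6 Ω, ∠Z = −∠Y = 9.92°
I = V/|Z| = 179 mA
P = VI cos φ = 5.3 × 0.179 × cos(9.92°) = 936 mW

936 mW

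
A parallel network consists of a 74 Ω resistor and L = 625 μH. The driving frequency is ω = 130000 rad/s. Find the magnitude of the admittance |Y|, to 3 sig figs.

18.3 mS

X_L = ωL = 81.2 Ω
Parallel: admittances add. Y = 1/R + 1/(jωL)
Y = (0.0135 − j0.0123) S
|Y| = 0.0183 S → |Z| = 1/|Y| = 54.7 Ω, ∠Z = −∠Y = 42.3°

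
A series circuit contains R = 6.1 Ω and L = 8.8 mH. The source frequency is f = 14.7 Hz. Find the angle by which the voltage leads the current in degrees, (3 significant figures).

7.59°

ω = 2πf = 92.36 rad/s
X_L = ωL = 0.813 Ω
Z = 6.10 + j0.813 Ω
|Z| = √(6.10² + 0.813²) = 6.15 Ω
∠Z = arctan(0.813/6.10) = 7.59°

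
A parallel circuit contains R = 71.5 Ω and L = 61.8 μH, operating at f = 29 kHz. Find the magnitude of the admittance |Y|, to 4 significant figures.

ω = 2πf = 182200 rad/s
X_L = ωL = 11.26 Ω
Parallel: admittances add. Y = 1/R + 1/(jωL)
Y = (0.01399 − j0.08880) S
|Y| = 0.08990 S → |Z| = 1/|Y| = 11.12 Ω, ∠Z = −∠Y = 81.05°

89.90 mS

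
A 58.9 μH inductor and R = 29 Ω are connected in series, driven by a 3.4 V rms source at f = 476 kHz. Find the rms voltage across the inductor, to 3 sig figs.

ω = 2πf = 2.991e+06 rad/s
X_L = ωL = 176 Ω
Z = 29.0 + j176 Ω
|Z| = √(29.0² + 176²) = 179 Ω
I = V/|Z| = 19.0 mA
V_L = I·|Z_L| = 0.0190 × 176 = 3.35 V

3.35 V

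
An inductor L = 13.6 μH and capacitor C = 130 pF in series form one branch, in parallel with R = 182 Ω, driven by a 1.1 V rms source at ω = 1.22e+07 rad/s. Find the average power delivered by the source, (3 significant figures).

6.65 mW

X_L = ωL = 166 Ω
X_C = 1/(ωC) = 631 Ω
Branch 1: Z₁ = R = 182 Ω
Branch 2 (series LC): Z₂ = j(X_L − X_C) = −j465 Ω
Parallel: Z = Z₁Z₂/(Z₁+Z₂), |Z| = 169 Ω, ∠Z = -21.4°
I = V/|Z| = 6.49 mA
P = VI cos φ = 1.1 × 0.00649 × cos(-21.4°) = 6.65 mW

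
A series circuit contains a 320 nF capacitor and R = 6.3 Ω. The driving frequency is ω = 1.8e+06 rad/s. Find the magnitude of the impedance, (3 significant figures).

6.53 Ω

X_C = 1/(ωC) = 1.74 Ω
Z = 6.30 − j1.74 Ω
|Z| = √(6.30² + 1.74²) = 6.53 Ω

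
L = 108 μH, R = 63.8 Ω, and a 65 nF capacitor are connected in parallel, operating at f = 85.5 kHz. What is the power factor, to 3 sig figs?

ω = 2πf = 537200 rad/s
X_L = ωL = 58.0 Ω
X_C = 1/(ωC) = 28.6 Ω
Parallel: admittances add. Y = 1/R + 1/(jωL) + jωC
Y = (0.0157 + j0.0177) S
|Y| = 0.0236 S → |Z| = 1/|Y| = 42.3 Ω, ∠Z = −∠Y = -48.4°
cos φ = cos(-48.4°) = 0.663

0.663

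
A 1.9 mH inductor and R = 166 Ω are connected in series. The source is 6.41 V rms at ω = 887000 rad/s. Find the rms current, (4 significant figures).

3.785 mA

X_L = ωL = 1685 Ω
Z = 166.0 + j1685 Ω
|Z| = √(166.0² + 1685²) = 1693 Ω
I = V/|Z| = 6.41/1693 = 3.785 mA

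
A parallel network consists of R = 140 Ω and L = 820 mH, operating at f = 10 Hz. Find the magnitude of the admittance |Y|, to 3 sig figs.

20.7 mS

ω = 2πf = 62.83 rad/s
X_L = ωL = 51.5 Ω
Parallel: admittances add. Y = 1/R + 1/(jωL)
Y = (0.00714 − j0.0194) S
|Y| = 0.0207 S → |Z| = 1/|Y| = 48.4 Ω, ∠Z = −∠Y = 69.8°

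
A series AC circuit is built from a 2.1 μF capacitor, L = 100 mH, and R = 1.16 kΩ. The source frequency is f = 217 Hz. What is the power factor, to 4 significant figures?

0.9836

ω = 2πf = 1363 rad/s
X_L = ωL = 136.3 Ω
X_C = 1/(ωC) = 349.3 Ω
Net reactance X = X_L − X_C = -212.9 Ω
Z = 1160 − j212.9 Ω
|Z| = √(1160² + 212.9²) = 1179 Ω
∠Z = arctan(-212.9/1160) = -10.40°
cos φ = cos(-10.40°) = 0.9836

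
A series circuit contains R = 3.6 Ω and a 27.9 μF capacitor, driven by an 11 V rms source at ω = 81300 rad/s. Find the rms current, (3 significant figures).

X_C = 1/(ωC) = 0.441 Ω
Z = 3.60 − j0.441 Ω
|Z| = √(3.60² + 0.441²) = 3.63 Ω
I = V/|Z| = 11/3.63 = 3.03 A

3.03 A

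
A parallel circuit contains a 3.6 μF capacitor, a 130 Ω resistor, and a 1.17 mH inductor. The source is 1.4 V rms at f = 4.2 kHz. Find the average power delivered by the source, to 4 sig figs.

15.08 mW

ω = 2πf = 26390 rad/s
X_L = ωL = 30.88 Ω
X_C = 1/(ωC) = 10.53 Ω
Parallel: admittances add. Y = 1/R + 1/(jωL) + jωC
Y = (0.007692 + j0.06261) S
|Y| = 0.06308 S → |Z| = 1/|Y| = 15.85 Ω, ∠Z = −∠Y = -83.00°
I = V/|Z| = 88.32 mA
P = VI cos φ = 1.4 × 0.08832 × cos(-83.00°) = 15.08 mW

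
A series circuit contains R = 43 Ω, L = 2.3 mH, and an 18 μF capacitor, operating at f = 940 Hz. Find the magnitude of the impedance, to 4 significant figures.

43.20 Ω

ω = 2πf = 5906 rad/s
X_L = ωL = 13.58 Ω
X_C = 1/(ωC) = 9.406 Ω
Net reactance X = X_L − X_C = 4.178 Ω
Z = 43.00 + j4.178 Ω
|Z| = √(43.00² + 4.178²) = 43.20 Ω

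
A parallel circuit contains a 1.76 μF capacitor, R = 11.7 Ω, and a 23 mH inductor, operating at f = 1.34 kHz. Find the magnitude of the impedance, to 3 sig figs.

ω = 2πf = 8419 rad/s
X_L = ωL = 194 Ω
X_C = 1/(ωC) = 67.5 Ω
Parallel: admittances add. Y = 1/R + 1/(jωL) + jωC
Y = (0.0855 + j0.00965) S
|Y| = 0.0860 S → |Z| = 1/|Y| = 11.6 Ω, ∠Z = −∠Y = -6.44°

11.6 Ω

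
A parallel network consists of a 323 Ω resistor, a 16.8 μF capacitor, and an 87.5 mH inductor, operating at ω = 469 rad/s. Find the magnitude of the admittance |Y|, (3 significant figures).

16.8 mS

X_L = ωL = 41.0 Ω
X_C = 1/(ωC) = 127 Ω
Parallel: admittances add. Y = 1/R + 1/(jωL) + jωC
Y = (0.00310 − j0.0165) S
|Y| = 0.0168 S → |Z| = 1/|Y| = 59.6 Ω, ∠Z = −∠Y = 79.4°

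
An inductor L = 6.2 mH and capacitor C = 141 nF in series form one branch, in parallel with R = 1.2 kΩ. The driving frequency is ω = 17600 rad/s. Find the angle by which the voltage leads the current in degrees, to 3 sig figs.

-76.2°

X_L = ωL = 109 Ω
X_C = 1/(ωC) = 403 Ω
Branch 1: Z₁ = R = 1200 Ω
Branch 2 (series LC): Z₂ = j(X_L − X_C) = −j294 Ω
Parallel: Z = Z₁Z₂/(Z₁+Z₂), |Z| = 285 Ω, ∠Z = -76.2°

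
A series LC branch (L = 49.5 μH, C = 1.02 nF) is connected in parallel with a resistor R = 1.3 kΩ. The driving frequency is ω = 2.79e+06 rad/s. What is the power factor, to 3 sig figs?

0.162

X_L = ωL = 138 Ω
X_C = 1/(ωC) = 351 Ω
Branch 1: Z₁ = R = 1300 Ω
Branch 2 (series LC): Z₂ = j(X_L − X_C) = −j213 Ω
Parallel: Z = Z₁Z₂/(Z₁+Z₂), |Z| = 210 Ω, ∠Z = -80.7°
cos φ = cos(-80.7°) = 0.162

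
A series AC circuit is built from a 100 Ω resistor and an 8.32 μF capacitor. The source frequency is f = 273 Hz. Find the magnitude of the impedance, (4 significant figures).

122.1 Ω

ω = 2πf = 1715 rad/s
X_C = 1/(ωC) = 70.07 Ω
Z = 100.0 − j70.07 Ω
|Z| = √(100.0² + 70.07²) = 122.1 Ω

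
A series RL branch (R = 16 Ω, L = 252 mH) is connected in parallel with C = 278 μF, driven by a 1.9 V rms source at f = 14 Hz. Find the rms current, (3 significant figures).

41.9 mA

ω = 2πf = 87.96 rad/s
X_L = ωL = 22.2 Ω
X_C = 1/(ωC) = 40.9 Ω
Branch 1 (R+jX_L): Z₁ = 16.0 + j22.2 Ω, |Z₁| = 27.3 Ω
Branch 2 (−jX_C): Z₂ = −j40.9 Ω
Parallel: Z = Z₁Z₂/(Z₁+Z₂), |Z| = 45.4 Ω, ∠Z = 13.7°
I = V/|Z| = 1.9/45.4 = 41.9 mA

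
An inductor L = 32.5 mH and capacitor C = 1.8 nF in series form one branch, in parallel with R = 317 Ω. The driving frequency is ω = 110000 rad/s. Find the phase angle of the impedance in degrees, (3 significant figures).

-12.1°

X_L = ωL = 3580 Ω
X_C = 1/(ωC) = 5050 Ω
Branch 1: Z₁ = R = 317 Ω
Branch 2 (series LC): Z₂ = j(X_L − X_C) = −j1480 Ω
Parallel: Z = Z₁Z₂/(Z₁+Z₂), |Z| = 310 Ω, ∠Z = -12.1°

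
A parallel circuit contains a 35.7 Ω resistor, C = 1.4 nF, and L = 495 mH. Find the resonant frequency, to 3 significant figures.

ω₀ = 1/√(LC) = 1/√(0.495 × 1.4e-09) = 37990 rad/s
f₀ = ω₀/(2π) = 6.05 kHz

6.05 kHz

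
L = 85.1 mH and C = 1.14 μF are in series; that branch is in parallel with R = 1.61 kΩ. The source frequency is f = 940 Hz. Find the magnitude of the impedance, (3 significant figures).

346 Ω

ω = 2πf = 5906 rad/s
X_L = ωL = 503 Ω
X_C = 1/(ωC) = 149 Ω
Branch 1: Z₁ = R = 1610 Ω
Branch 2 (series LC): Z₂ = j(X_L − X_C) = j354 Ω
Parallel: Z = Z₁Z₂/(Z₁+Z₂), |Z| = 346 Ω, ∠Z = 77.6°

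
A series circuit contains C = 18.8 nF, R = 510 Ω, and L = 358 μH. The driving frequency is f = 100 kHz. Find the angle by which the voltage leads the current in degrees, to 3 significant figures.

15.4°

ω = 2πf = 628300 rad/s
X_L = ωL = 225 Ω
X_C = 1/(ωC) = 84.7 Ω
Net reactance X = X_L − X_C = 140 Ω
Z = 510 + j140 Ω
|Z| = √(510² + 140²) = 529 Ω
∠Z = arctan(140/510) = 15.4°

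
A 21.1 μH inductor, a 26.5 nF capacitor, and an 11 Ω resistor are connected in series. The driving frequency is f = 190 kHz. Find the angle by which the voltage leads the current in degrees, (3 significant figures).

ω = 2πf = 1.194e+06 rad/s
X_L = ωL = 25.2 Ω
X_C = 1/(ωC) = 31.6 Ω
Net reactance X = X_L − X_C = -6.42 Ω
Z = 11.0 − j6.42 Ω
|Z| = √(11.0² + 6.42²) = 12.7 Ω
∠Z = arctan(-6.42/11.0) = -30.3°

-30.3°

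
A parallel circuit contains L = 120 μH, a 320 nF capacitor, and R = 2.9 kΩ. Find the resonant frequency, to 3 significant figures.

ω₀ = 1/√(LC) = 1/√(0.00012 × 3.2e-07) = 161400 rad/s
f₀ = ω₀/(2π) = 25.7 kHz

25.7 kHz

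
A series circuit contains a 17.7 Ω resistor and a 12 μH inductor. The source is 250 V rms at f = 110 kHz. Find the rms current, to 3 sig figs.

12.8 A

ω = 2πf = 691200 rad/s
X_L = ωL = 8.29 Ω
Z = 17.7 + j8.29 Ω
|Z| = √(17.7² + 8.29²) = 19.5 Ω
I = V/|Z| = 250/19.5 = 12.8 A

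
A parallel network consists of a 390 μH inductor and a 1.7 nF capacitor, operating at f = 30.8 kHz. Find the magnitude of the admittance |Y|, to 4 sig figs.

ω = 2πf = 193500 rad/s
X_L = ωL = 75.47 Ω
X_C = 1/(ωC) = 3040 Ω
Parallel: admittances add. Y = 1/(jωL) + jωC
Y = (0 − j0.01292) S
|Y| = 0.01292 S → |Z| = 1/|Y| = 77.40 Ω, ∠Z = −∠Y = 90.00°

12.92 mS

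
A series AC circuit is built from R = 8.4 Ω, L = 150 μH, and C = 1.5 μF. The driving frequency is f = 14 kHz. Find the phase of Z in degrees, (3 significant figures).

ω = 2πf = 87960 rad/s
X_L = ωL = 13.2 Ω
X_C = 1/(ωC) = 7.58 Ω
Net reactance X = X_L − X_C = 5.62 Ω
Z = 8.40 + j5.62 Ω
|Z| = √(8.40² + 5.62²) = 10.1 Ω
∠Z = arctan(5.62/8.40) = 33.8°

33.8°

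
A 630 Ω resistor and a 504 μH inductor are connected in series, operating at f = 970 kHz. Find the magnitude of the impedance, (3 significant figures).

ω = 2πf = 6.095e+06 rad/s
X_L = ωL = 3070 Ω
Z = 630 + j3070 Ω
|Z| = √(630² + 3070²) = 3140 Ω

3140 Ω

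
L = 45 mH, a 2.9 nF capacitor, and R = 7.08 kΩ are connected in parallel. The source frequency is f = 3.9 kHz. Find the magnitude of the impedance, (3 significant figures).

ω = 2πf = 24500 rad/s
X_L = ωL = 1100 Ω
X_C = 1/(ωC) = 14100 Ω
Parallel: admittances add. Y = 1/R + 1/(jωL) + jωC
Y = (0.000141 − j0.000836) S
|Y| = 0.000848 S → |Z| = 1/|Y| = 1180 Ω, ∠Z = −∠Y = 80.4°

1180 Ω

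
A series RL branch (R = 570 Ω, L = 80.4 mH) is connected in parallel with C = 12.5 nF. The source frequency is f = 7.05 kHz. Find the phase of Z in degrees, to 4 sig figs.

-81.10°

ω = 2πf = 44300 rad/s
X_L = ωL = 3561 Ω
X_C = 1/(ωC) = 1806 Ω
Branch 1 (R+jX_L): Z₁ = 570.0 + j3561 Ω, |Z₁| = 3607 Ω
Branch 2 (−jX_C): Z₂ = −j1806 Ω
Parallel: Z = Z₁Z₂/(Z₁+Z₂), |Z| = 3529 Ω, ∠Z = -81.10°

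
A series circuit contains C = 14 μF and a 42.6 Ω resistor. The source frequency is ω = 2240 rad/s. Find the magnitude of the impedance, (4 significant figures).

53.21 Ω

X_C = 1/(ωC) = 31.89 Ω
Z = 42.60 − j31.89 Ω
|Z| = √(42.60² + 31.89²) = 53.21 Ω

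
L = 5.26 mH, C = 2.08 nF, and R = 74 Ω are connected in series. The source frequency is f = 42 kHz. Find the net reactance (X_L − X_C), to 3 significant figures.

ω = 2πf = 263900 rad/s
X_L = ωL = 1390 Ω
X_C = 1/(ωC) = 1820 Ω
X = 1390 − 1820 = -434 Ω

-434 Ω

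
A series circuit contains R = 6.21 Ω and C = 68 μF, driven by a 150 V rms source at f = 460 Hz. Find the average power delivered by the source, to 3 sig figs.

2.17 kW

ω = 2πf = 2890 rad/s
X_C = 1/(ωC) = 5.09 Ω
Z = 6.21 − j5.09 Ω
|Z| = √(6.21² + 5.09²) = 8.03 Ω
∠Z = arctan(-5.09/6.21) = -39.3°
I = V/|Z| = 18.7 A
P = VI cos φ = 150 × 18.7 × cos(-39.3°) = 2.17 kW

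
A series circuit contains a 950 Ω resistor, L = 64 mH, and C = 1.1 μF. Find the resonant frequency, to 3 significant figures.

600 Hz

ω₀ = 1/√(LC) = 1/√(0.064 × 1.1e-06) = 3769 rad/s
f₀ = ω₀/(2π) = 600 Hz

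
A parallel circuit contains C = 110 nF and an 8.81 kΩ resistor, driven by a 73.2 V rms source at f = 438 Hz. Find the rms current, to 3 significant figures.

ω = 2πf = 2752 rad/s
X_C = 1/(ωC) = 3300 Ω
Parallel: admittances add. Y = 1/R + jωC
Y = (0.000114 + j0.000303) S
|Y| = 0.000323 S → |Z| = 1/|Y| = 3090 Ω, ∠Z = −∠Y = -69.4°
I = V/|Z| = 73.2/3090 = 23.7 mA

23.7 mA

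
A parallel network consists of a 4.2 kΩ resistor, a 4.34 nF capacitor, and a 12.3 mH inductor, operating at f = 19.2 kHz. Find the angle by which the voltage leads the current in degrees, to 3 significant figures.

ω = 2πf = 120600 rad/s
X_L = ωL = 1480 Ω
X_C = 1/(ωC) = 1910 Ω
Parallel: admittances add. Y = 1/R + 1/(jωL) + jωC
Y = (0.000238 − j0.000150) S
|Y| = 0.000282 S → |Z| = 1/|Y| = 3550 Ω, ∠Z = −∠Y = 32.3°

32.3°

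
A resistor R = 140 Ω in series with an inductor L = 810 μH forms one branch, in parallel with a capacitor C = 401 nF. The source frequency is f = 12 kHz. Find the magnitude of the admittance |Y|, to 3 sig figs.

28.3 mS

ω = 2πf = 75400 rad/s
X_L = ωL = 61.1 Ω
X_C = 1/(ωC) = 33.1 Ω
Branch 1 (R+jX_L): Z₁ = 140 + j61.1 Ω, |Z₁| = 153 Ω
Branch 2 (−jX_C): Z₂ = −j33.1 Ω
Parallel: Z = Z₁Z₂/(Z₁+Z₂), |Z| = 35.4 Ω, ∠Z = -77.7°
|Y| = 1/|Z| = 28.3 mS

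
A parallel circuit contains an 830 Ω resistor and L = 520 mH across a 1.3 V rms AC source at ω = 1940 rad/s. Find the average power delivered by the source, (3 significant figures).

2.04 mW

X_L = ωL = 1010 Ω
Parallel: admittances add. Y = 1/R + 1/(jωL)
Y = (0.00120 − j0.000991) S
|Y| = 0.00156 S → |Z| = 1/|Y| = 641 Ω, ∠Z = −∠Y = 39.4°
I = V/|Z| = 2.03 mA
P = VI cos φ = 1.3 × 0.00203 × cos(39.4°) = 2.04 mW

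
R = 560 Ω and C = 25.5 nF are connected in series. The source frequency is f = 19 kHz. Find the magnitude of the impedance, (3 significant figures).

649 Ω

ω = 2πf = 119400 rad/s
X_C = 1/(ωC) = 328 Ω
Z = 560 − j328 Ω
|Z| = √(560² + 328²) = 649 Ω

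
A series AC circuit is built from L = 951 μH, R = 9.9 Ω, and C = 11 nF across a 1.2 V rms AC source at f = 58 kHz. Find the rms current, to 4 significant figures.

ω = 2πf = 364400 rad/s
X_L = ωL = 346.6 Ω
X_C = 1/(ωC) = 249.5 Ω
Net reactance X = X_L − X_C = 97.11 Ω
Z = 9.900 + j97.11 Ω
|Z| = √(9.900² + 97.11²) = 97.61 Ω
I = V/|Z| = 1.2/97.61 = 12.29 mA

12.29 mA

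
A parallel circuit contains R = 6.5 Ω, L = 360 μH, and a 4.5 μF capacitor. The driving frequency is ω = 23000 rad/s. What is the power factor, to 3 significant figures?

X_L = ωL = 8.28 Ω
X_C = 1/(ωC) = 9.66 Ω
Parallel: admittances add. Y = 1/R + 1/(jωL) + jωC
Y = (0.154 − j0.0173) S
|Y| = 0.155 S → |Z| = 1/|Y| = 6.46 Ω, ∠Z = −∠Y = 6.41°
cos φ = cos(6.41°) = 0.994

0.994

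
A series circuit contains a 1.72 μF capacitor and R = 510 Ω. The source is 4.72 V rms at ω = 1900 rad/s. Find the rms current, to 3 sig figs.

7.94 mA

X_C = 1/(ωC) = 306 Ω
Z = 510 − j306 Ω
|Z| = √(510² + 306²) = 595 Ω
I = V/|Z| = 4.72/595 = 7.94 mA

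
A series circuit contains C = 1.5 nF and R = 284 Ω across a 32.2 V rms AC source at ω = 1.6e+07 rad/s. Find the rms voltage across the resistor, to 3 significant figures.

X_C = 1/(ωC) = 41.7 Ω
Z = 284 − j41.7 Ω
|Z| = √(284² + 41.7²) = 287 Ω
I = V/|Z| = 112 mA
V_R = I·|Z_R| = 0.112 × 284 = 31.9 V

31.9 V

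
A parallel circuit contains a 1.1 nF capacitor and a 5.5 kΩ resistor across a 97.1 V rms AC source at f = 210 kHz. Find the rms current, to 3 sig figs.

ω = 2πf = 1.319e+06 rad/s
X_C = 1/(ωC) = 689 Ω
Parallel: admittances add. Y = 1/R + jωC
Y = (0.000182 + j0.00145) S
|Y| = 0.00146 S → |Z| = 1/|Y| = 684 Ω, ∠Z = −∠Y = -82.9°
I = V/|Z| = 97.1/684 = 142 mA

142 mA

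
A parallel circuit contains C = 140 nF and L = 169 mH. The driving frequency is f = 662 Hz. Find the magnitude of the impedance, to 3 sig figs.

ω = 2πf = 4159 rad/s
X_L = ωL = 703 Ω
X_C = 1/(ωC) = 1720 Ω
Parallel: admittances add. Y = 1/(jωL) + jωC
Y = (0 − j0.000840) S
|Y| = 0.000840 S → |Z| = 1/|Y| = 1190 Ω, ∠Z = −∠Y = 90.0°

1190 Ω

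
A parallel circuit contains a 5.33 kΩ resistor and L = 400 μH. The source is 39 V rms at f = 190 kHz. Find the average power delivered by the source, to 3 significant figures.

ω = 2πf = 1.194e+06 rad/s
X_L = ωL = 478 Ω
Parallel: admittances add. Y = 1/R + 1/(jωL)
Y = (0.000188 − j0.00209) S
|Y| = 0.00210 S → |Z| = 1/|Y| = 476 Ω, ∠Z = −∠Y = 84.9°
I = V/|Z| = 82.0 mA
P = VI cos φ = 39 × 0.0820 × cos(84.9°) = 285 mW

285 mW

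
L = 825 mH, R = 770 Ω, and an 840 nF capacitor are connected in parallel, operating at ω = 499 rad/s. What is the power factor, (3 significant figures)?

0.543

X_L = ωL = 412 Ω
X_C = 1/(ωC) = 2390 Ω
Parallel: admittances add. Y = 1/R + 1/(jωL) + jωC
Y = (0.00130 − j0.00201) S
|Y| = 0.00239 S → |Z| = 1/|Y| = 418 Ω, ∠Z = −∠Y = 57.1°
cos φ = cos(57.1°) = 0.543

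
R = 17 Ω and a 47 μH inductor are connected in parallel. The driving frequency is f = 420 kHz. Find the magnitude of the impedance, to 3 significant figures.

ω = 2πf = 2.639e+06 rad/s
X_L = ωL = 124 Ω
Parallel: admittances add. Y = 1/R + 1/(jωL)
Y = (0.0588 − j0.00806) S
|Y| = 0.0594 S → |Z| = 1/|Y| = 16.8 Ω, ∠Z = −∠Y = 7.80°

16.8 Ω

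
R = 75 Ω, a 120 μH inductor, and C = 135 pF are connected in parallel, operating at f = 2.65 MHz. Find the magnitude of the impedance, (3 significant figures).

ω = 2πf = 1.665e+07 rad/s
X_L = ωL = 2000 Ω
X_C = 1/(ωC) = 445 Ω
Parallel: admittances add. Y = 1/R + 1/(jωL) + jωC
Y = (0.0133 + j0.00175) S
|Y| = 0.0134 S → |Z| = 1/|Y| = 74.4 Ω, ∠Z = −∠Y = -7.47°

74.4 Ω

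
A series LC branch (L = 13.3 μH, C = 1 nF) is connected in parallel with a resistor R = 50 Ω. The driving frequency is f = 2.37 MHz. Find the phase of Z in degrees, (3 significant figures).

20.9°

ω = 2πf = 1.489e+07 rad/s
X_L = ωL = 198 Ω
X_C = 1/(ωC) = 67.2 Ω
Branch 1: Z₁ = R = 50.0 Ω
Branch 2 (series LC): Z₂ = j(X_L − X_C) = j131 Ω
Parallel: Z = Z₁Z₂/(Z₁+Z₂), |Z| = 46.7 Ω, ∠Z = 20.9°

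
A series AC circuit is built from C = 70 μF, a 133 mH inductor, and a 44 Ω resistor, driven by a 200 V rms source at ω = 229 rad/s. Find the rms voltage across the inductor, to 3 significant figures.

112 V

X_L = ωL = 30.5 Ω
X_C = 1/(ωC) = 62.4 Ω
Net reactance X = X_L − X_C = -31.9 Ω
Z = 44.0 − j31.9 Ω
|Z| = √(44.0² + 31.9²) = 54.4 Ω
I = V/|Z| = 3.68 A
V_L = I·|Z_L| = 3.68 × 30.5 = 112 V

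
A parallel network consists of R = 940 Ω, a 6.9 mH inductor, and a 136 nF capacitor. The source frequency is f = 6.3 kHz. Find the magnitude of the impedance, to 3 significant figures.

494 Ω

ω = 2πf = 39580 rad/s
X_L = ωL = 273 Ω
X_C = 1/(ωC) = 186 Ω
Parallel: admittances add. Y = 1/R + 1/(jωL) + jωC
Y = (0.00106 + j0.00172) S
|Y| = 0.00202 S → |Z| = 1/|Y| = 494 Ω, ∠Z = −∠Y = -58.3°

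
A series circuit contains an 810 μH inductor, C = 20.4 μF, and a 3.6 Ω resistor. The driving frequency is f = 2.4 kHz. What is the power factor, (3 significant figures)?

ω = 2πf = 15080 rad/s
X_L = ωL = 12.2 Ω
X_C = 1/(ωC) = 3.25 Ω
Net reactance X = X_L − X_C = 8.96 Ω
Z = 3.60 + j8.96 Ω
|Z| = √(3.60² + 8.96²) = 9.66 Ω
∠Z = arctan(8.96/3.60) = 68.1°
cos φ = cos(68.1°) = 0.373

0.373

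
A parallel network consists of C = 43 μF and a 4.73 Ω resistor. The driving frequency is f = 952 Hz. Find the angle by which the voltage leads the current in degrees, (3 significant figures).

-50.6°

ω = 2πf = 5982 rad/s
X_C = 1/(ωC) = 3.89 Ω
Parallel: admittances add. Y = 1/R + jωC
Y = (0.211 + j0.257) S
|Y| = 0.333 S → |Z| = 1/|Y| = 3.00 Ω, ∠Z = −∠Y = -50.6°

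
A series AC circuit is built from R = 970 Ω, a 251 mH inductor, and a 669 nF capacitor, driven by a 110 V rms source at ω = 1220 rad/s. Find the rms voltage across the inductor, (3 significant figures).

25.2 V

X_L = ωL = 306 Ω
X_C = 1/(ωC) = 1230 Ω
Net reactance X = X_L − X_C = -919 Ω
Z = 970 − j919 Ω
|Z| = √(970² + 919²) = 1340 Ω
I = V/|Z| = 82.3 mA
V_L = I·|Z_L| = 0.0823 × 306 = 25.2 V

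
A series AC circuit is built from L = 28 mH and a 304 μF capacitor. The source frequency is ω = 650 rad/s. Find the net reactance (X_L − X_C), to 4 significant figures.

X_L = ωL = 18.20 Ω
X_C = 1/(ωC) = 5.061 Ω
X = 18.20 − 5.061 = 13.14 Ω

13.14 Ω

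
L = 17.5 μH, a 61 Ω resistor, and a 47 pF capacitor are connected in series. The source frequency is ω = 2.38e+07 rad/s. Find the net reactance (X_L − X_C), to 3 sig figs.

X_L = ωL = 416 Ω
X_C = 1/(ωC) = 894 Ω
X = 416 − 894 = -477 Ω

-477 Ω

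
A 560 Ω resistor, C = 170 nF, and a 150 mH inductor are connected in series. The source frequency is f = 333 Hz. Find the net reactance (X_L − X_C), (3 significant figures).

-2500 Ω

ω = 2πf = 2092 rad/s
X_L = ωL = 314 Ω
X_C = 1/(ωC) = 2810 Ω
X = 314 − 2810 = -2500 Ω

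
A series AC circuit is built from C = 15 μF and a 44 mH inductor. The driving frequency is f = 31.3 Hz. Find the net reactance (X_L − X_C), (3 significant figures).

ω = 2πf = 196.7 rad/s
X_L = ωL = 8.65 Ω
X_C = 1/(ωC) = 339 Ω
X = 8.65 − 339 = -330 Ω

-330 Ω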